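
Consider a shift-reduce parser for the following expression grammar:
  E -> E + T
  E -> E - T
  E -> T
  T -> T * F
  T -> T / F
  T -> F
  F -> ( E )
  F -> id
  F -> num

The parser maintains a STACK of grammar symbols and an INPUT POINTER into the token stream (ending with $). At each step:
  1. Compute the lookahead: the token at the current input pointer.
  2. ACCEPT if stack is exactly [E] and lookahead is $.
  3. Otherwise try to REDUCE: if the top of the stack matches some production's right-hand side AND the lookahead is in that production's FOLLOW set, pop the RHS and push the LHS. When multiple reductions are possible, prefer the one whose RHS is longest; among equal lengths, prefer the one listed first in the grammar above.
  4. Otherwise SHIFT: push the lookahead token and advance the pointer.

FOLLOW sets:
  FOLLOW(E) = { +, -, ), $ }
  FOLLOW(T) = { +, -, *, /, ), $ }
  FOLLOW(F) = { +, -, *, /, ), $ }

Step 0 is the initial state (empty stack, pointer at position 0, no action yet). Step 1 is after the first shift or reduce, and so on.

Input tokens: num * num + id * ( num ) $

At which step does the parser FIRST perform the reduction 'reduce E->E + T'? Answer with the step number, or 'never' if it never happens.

Step 1: shift num. Stack=[num] ptr=1 lookahead=* remaining=[* num + id * ( num ) $]
Step 2: reduce F->num. Stack=[F] ptr=1 lookahead=* remaining=[* num + id * ( num ) $]
Step 3: reduce T->F. Stack=[T] ptr=1 lookahead=* remaining=[* num + id * ( num ) $]
Step 4: shift *. Stack=[T *] ptr=2 lookahead=num remaining=[num + id * ( num ) $]
Step 5: shift num. Stack=[T * num] ptr=3 lookahead=+ remaining=[+ id * ( num ) $]
Step 6: reduce F->num. Stack=[T * F] ptr=3 lookahead=+ remaining=[+ id * ( num ) $]
Step 7: reduce T->T * F. Stack=[T] ptr=3 lookahead=+ remaining=[+ id * ( num ) $]
Step 8: reduce E->T. Stack=[E] ptr=3 lookahead=+ remaining=[+ id * ( num ) $]
Step 9: shift +. Stack=[E +] ptr=4 lookahead=id remaining=[id * ( num ) $]
Step 10: shift id. Stack=[E + id] ptr=5 lookahead=* remaining=[* ( num ) $]
Step 11: reduce F->id. Stack=[E + F] ptr=5 lookahead=* remaining=[* ( num ) $]
Step 12: reduce T->F. Stack=[E + T] ptr=5 lookahead=* remaining=[* ( num ) $]
Step 13: shift *. Stack=[E + T *] ptr=6 lookahead=( remaining=[( num ) $]
Step 14: shift (. Stack=[E + T * (] ptr=7 lookahead=num remaining=[num ) $]
Step 15: shift num. Stack=[E + T * ( num] ptr=8 lookahead=) remaining=[) $]
Step 16: reduce F->num. Stack=[E + T * ( F] ptr=8 lookahead=) remaining=[) $]
Step 17: reduce T->F. Stack=[E + T * ( T] ptr=8 lookahead=) remaining=[) $]
Step 18: reduce E->T. Stack=[E + T * ( E] ptr=8 lookahead=) remaining=[) $]
Step 19: shift ). Stack=[E + T * ( E )] ptr=9 lookahead=$ remaining=[$]
Step 20: reduce F->( E ). Stack=[E + T * F] ptr=9 lookahead=$ remaining=[$]
Step 21: reduce T->T * F. Stack=[E + T] ptr=9 lookahead=$ remaining=[$]
Step 22: reduce E->E + T. Stack=[E] ptr=9 lookahead=$ remaining=[$]

Answer: 22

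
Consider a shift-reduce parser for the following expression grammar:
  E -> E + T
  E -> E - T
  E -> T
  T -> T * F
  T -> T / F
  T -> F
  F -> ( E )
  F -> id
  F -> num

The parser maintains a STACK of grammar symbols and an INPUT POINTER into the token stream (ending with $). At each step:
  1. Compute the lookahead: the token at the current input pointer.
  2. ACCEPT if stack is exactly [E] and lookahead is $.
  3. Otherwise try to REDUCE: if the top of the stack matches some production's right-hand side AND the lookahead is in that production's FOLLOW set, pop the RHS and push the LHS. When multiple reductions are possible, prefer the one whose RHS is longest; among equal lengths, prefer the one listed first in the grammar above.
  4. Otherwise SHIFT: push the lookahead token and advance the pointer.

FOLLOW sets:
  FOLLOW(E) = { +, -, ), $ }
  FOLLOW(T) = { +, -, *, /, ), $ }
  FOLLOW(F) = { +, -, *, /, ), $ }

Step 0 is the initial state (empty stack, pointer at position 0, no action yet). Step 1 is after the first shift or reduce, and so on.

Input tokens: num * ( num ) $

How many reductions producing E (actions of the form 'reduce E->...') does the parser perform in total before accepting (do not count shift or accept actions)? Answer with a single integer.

Step 1: shift num. Stack=[num] ptr=1 lookahead=* remaining=[* ( num ) $]
Step 2: reduce F->num. Stack=[F] ptr=1 lookahead=* remaining=[* ( num ) $]
Step 3: reduce T->F. Stack=[T] ptr=1 lookahead=* remaining=[* ( num ) $]
Step 4: shift *. Stack=[T *] ptr=2 lookahead=( remaining=[( num ) $]
Step 5: shift (. Stack=[T * (] ptr=3 lookahead=num remaining=[num ) $]
Step 6: shift num. Stack=[T * ( num] ptr=4 lookahead=) remaining=[) $]
Step 7: reduce F->num. Stack=[T * ( F] ptr=4 lookahead=) remaining=[) $]
Step 8: reduce T->F. Stack=[T * ( T] ptr=4 lookahead=) remaining=[) $]
Step 9: reduce E->T. Stack=[T * ( E] ptr=4 lookahead=) remaining=[) $]
Step 10: shift ). Stack=[T * ( E )] ptr=5 lookahead=$ remaining=[$]
Step 11: reduce F->( E ). Stack=[T * F] ptr=5 lookahead=$ remaining=[$]
Step 12: reduce T->T * F. Stack=[T] ptr=5 lookahead=$ remaining=[$]
Step 13: reduce E->T. Stack=[E] ptr=5 lookahead=$ remaining=[$]
Step 14: accept. Stack=[E] ptr=5 lookahead=$ remaining=[$]

Answer: 2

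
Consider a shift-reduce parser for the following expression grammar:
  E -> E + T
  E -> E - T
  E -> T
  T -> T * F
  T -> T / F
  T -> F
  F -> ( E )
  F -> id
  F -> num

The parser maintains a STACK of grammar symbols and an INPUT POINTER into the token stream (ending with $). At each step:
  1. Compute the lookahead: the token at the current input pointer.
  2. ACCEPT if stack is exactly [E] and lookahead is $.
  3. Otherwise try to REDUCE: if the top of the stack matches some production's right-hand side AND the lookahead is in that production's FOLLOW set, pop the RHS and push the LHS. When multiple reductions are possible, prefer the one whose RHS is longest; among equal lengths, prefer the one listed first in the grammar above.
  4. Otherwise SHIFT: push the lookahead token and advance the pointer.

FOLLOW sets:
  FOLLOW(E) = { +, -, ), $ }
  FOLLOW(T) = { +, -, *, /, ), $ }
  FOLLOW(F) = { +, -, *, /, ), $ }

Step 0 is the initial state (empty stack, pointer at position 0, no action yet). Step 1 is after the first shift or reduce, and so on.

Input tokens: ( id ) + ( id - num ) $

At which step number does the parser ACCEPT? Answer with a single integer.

Answer: 25

Derivation:
Step 1: shift (. Stack=[(] ptr=1 lookahead=id remaining=[id ) + ( id - num ) $]
Step 2: shift id. Stack=[( id] ptr=2 lookahead=) remaining=[) + ( id - num ) $]
Step 3: reduce F->id. Stack=[( F] ptr=2 lookahead=) remaining=[) + ( id - num ) $]
Step 4: reduce T->F. Stack=[( T] ptr=2 lookahead=) remaining=[) + ( id - num ) $]
Step 5: reduce E->T. Stack=[( E] ptr=2 lookahead=) remaining=[) + ( id - num ) $]
Step 6: shift ). Stack=[( E )] ptr=3 lookahead=+ remaining=[+ ( id - num ) $]
Step 7: reduce F->( E ). Stack=[F] ptr=3 lookahead=+ remaining=[+ ( id - num ) $]
Step 8: reduce T->F. Stack=[T] ptr=3 lookahead=+ remaining=[+ ( id - num ) $]
Step 9: reduce E->T. Stack=[E] ptr=3 lookahead=+ remaining=[+ ( id - num ) $]
Step 10: shift +. Stack=[E +] ptr=4 lookahead=( remaining=[( id - num ) $]
Step 11: shift (. Stack=[E + (] ptr=5 lookahead=id remaining=[id - num ) $]
Step 12: shift id. Stack=[E + ( id] ptr=6 lookahead=- remaining=[- num ) $]
Step 13: reduce F->id. Stack=[E + ( F] ptr=6 lookahead=- remaining=[- num ) $]
Step 14: reduce T->F. Stack=[E + ( T] ptr=6 lookahead=- remaining=[- num ) $]
Step 15: reduce E->T. Stack=[E + ( E] ptr=6 lookahead=- remaining=[- num ) $]
Step 16: shift -. Stack=[E + ( E -] ptr=7 lookahead=num remaining=[num ) $]
Step 17: shift num. Stack=[E + ( E - num] ptr=8 lookahead=) remaining=[) $]
Step 18: reduce F->num. Stack=[E + ( E - F] ptr=8 lookahead=) remaining=[) $]
Step 19: reduce T->F. Stack=[E + ( E - T] ptr=8 lookahead=) remaining=[) $]
Step 20: reduce E->E - T. Stack=[E + ( E] ptr=8 lookahead=) remaining=[) $]
Step 21: shift ). Stack=[E + ( E )] ptr=9 lookahead=$ remaining=[$]
Step 22: reduce F->( E ). Stack=[E + F] ptr=9 lookahead=$ remaining=[$]
Step 23: reduce T->F. Stack=[E + T] ptr=9 lookahead=$ remaining=[$]
Step 24: reduce E->E + T. Stack=[E] ptr=9 lookahead=$ remaining=[$]
Step 25: accept. Stack=[E] ptr=9 lookahead=$ remaining=[$]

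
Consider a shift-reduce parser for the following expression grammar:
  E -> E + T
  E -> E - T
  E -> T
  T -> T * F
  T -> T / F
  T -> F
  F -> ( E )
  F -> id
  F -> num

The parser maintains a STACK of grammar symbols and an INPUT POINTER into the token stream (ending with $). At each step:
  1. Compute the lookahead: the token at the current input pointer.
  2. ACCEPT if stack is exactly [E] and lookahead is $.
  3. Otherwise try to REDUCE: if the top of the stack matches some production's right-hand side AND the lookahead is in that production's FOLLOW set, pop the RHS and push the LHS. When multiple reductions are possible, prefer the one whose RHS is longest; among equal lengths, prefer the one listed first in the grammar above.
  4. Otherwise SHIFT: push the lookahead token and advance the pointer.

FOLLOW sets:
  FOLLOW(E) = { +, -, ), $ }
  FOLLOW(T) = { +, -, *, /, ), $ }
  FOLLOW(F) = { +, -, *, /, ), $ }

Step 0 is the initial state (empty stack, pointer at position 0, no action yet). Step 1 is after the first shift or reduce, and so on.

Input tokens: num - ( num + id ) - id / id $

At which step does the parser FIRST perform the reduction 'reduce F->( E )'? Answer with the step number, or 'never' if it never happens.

Step 1: shift num. Stack=[num] ptr=1 lookahead=- remaining=[- ( num + id ) - id / id $]
Step 2: reduce F->num. Stack=[F] ptr=1 lookahead=- remaining=[- ( num + id ) - id / id $]
Step 3: reduce T->F. Stack=[T] ptr=1 lookahead=- remaining=[- ( num + id ) - id / id $]
Step 4: reduce E->T. Stack=[E] ptr=1 lookahead=- remaining=[- ( num + id ) - id / id $]
Step 5: shift -. Stack=[E -] ptr=2 lookahead=( remaining=[( num + id ) - id / id $]
Step 6: shift (. Stack=[E - (] ptr=3 lookahead=num remaining=[num + id ) - id / id $]
Step 7: shift num. Stack=[E - ( num] ptr=4 lookahead=+ remaining=[+ id ) - id / id $]
Step 8: reduce F->num. Stack=[E - ( F] ptr=4 lookahead=+ remaining=[+ id ) - id / id $]
Step 9: reduce T->F. Stack=[E - ( T] ptr=4 lookahead=+ remaining=[+ id ) - id / id $]
Step 10: reduce E->T. Stack=[E - ( E] ptr=4 lookahead=+ remaining=[+ id ) - id / id $]
Step 11: shift +. Stack=[E - ( E +] ptr=5 lookahead=id remaining=[id ) - id / id $]
Step 12: shift id. Stack=[E - ( E + id] ptr=6 lookahead=) remaining=[) - id / id $]
Step 13: reduce F->id. Stack=[E - ( E + F] ptr=6 lookahead=) remaining=[) - id / id $]
Step 14: reduce T->F. Stack=[E - ( E + T] ptr=6 lookahead=) remaining=[) - id / id $]
Step 15: reduce E->E + T. Stack=[E - ( E] ptr=6 lookahead=) remaining=[) - id / id $]
Step 16: shift ). Stack=[E - ( E )] ptr=7 lookahead=- remaining=[- id / id $]
Step 17: reduce F->( E ). Stack=[E - F] ptr=7 lookahead=- remaining=[- id / id $]

Answer: 17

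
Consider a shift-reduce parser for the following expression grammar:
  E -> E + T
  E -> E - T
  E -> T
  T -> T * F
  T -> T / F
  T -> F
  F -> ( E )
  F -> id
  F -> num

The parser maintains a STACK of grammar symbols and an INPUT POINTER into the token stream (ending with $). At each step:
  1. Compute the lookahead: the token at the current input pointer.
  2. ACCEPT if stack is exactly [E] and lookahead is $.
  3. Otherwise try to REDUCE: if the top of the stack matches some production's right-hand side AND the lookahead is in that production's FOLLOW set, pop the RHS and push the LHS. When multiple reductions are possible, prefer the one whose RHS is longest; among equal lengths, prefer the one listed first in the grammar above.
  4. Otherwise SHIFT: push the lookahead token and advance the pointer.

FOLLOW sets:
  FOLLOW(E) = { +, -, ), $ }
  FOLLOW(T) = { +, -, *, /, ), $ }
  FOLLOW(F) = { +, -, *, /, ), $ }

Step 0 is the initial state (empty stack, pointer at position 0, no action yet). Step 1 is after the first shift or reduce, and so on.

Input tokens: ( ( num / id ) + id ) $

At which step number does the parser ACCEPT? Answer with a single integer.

Step 1: shift (. Stack=[(] ptr=1 lookahead=( remaining=[( num / id ) + id ) $]
Step 2: shift (. Stack=[( (] ptr=2 lookahead=num remaining=[num / id ) + id ) $]
Step 3: shift num. Stack=[( ( num] ptr=3 lookahead=/ remaining=[/ id ) + id ) $]
Step 4: reduce F->num. Stack=[( ( F] ptr=3 lookahead=/ remaining=[/ id ) + id ) $]
Step 5: reduce T->F. Stack=[( ( T] ptr=3 lookahead=/ remaining=[/ id ) + id ) $]
Step 6: shift /. Stack=[( ( T /] ptr=4 lookahead=id remaining=[id ) + id ) $]
Step 7: shift id. Stack=[( ( T / id] ptr=5 lookahead=) remaining=[) + id ) $]
Step 8: reduce F->id. Stack=[( ( T / F] ptr=5 lookahead=) remaining=[) + id ) $]
Step 9: reduce T->T / F. Stack=[( ( T] ptr=5 lookahead=) remaining=[) + id ) $]
Step 10: reduce E->T. Stack=[( ( E] ptr=5 lookahead=) remaining=[) + id ) $]
Step 11: shift ). Stack=[( ( E )] ptr=6 lookahead=+ remaining=[+ id ) $]
Step 12: reduce F->( E ). Stack=[( F] ptr=6 lookahead=+ remaining=[+ id ) $]
Step 13: reduce T->F. Stack=[( T] ptr=6 lookahead=+ remaining=[+ id ) $]
Step 14: reduce E->T. Stack=[( E] ptr=6 lookahead=+ remaining=[+ id ) $]
Step 15: shift +. Stack=[( E +] ptr=7 lookahead=id remaining=[id ) $]
Step 16: shift id. Stack=[( E + id] ptr=8 lookahead=) remaining=[) $]
Step 17: reduce F->id. Stack=[( E + F] ptr=8 lookahead=) remaining=[) $]
Step 18: reduce T->F. Stack=[( E + T] ptr=8 lookahead=) remaining=[) $]
Step 19: reduce E->E + T. Stack=[( E] ptr=8 lookahead=) remaining=[) $]
Step 20: shift ). Stack=[( E )] ptr=9 lookahead=$ remaining=[$]
Step 21: reduce F->( E ). Stack=[F] ptr=9 lookahead=$ remaining=[$]
Step 22: reduce T->F. Stack=[T] ptr=9 lookahead=$ remaining=[$]
Step 23: reduce E->T. Stack=[E] ptr=9 lookahead=$ remaining=[$]
Step 24: accept. Stack=[E] ptr=9 lookahead=$ remaining=[$]

Answer: 24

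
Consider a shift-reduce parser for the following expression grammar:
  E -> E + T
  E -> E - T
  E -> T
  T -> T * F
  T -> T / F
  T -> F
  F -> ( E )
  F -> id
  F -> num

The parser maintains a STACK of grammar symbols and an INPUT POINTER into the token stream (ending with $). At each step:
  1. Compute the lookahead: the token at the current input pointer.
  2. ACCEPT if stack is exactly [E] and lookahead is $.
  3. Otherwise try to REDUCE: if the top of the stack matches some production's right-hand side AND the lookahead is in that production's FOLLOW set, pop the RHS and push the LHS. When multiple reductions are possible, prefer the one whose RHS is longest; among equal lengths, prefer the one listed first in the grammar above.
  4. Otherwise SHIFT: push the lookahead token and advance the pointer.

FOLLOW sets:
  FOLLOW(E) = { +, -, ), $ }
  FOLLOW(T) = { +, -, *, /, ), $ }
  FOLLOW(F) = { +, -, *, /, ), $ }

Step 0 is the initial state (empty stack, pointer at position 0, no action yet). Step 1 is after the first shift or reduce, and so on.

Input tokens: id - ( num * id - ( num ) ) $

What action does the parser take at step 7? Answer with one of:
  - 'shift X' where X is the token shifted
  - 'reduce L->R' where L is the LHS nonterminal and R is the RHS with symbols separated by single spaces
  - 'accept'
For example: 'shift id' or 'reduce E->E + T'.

Step 1: shift id. Stack=[id] ptr=1 lookahead=- remaining=[- ( num * id - ( num ) ) $]
Step 2: reduce F->id. Stack=[F] ptr=1 lookahead=- remaining=[- ( num * id - ( num ) ) $]
Step 3: reduce T->F. Stack=[T] ptr=1 lookahead=- remaining=[- ( num * id - ( num ) ) $]
Step 4: reduce E->T. Stack=[E] ptr=1 lookahead=- remaining=[- ( num * id - ( num ) ) $]
Step 5: shift -. Stack=[E -] ptr=2 lookahead=( remaining=[( num * id - ( num ) ) $]
Step 6: shift (. Stack=[E - (] ptr=3 lookahead=num remaining=[num * id - ( num ) ) $]
Step 7: shift num. Stack=[E - ( num] ptr=4 lookahead=* remaining=[* id - ( num ) ) $]

Answer: shift num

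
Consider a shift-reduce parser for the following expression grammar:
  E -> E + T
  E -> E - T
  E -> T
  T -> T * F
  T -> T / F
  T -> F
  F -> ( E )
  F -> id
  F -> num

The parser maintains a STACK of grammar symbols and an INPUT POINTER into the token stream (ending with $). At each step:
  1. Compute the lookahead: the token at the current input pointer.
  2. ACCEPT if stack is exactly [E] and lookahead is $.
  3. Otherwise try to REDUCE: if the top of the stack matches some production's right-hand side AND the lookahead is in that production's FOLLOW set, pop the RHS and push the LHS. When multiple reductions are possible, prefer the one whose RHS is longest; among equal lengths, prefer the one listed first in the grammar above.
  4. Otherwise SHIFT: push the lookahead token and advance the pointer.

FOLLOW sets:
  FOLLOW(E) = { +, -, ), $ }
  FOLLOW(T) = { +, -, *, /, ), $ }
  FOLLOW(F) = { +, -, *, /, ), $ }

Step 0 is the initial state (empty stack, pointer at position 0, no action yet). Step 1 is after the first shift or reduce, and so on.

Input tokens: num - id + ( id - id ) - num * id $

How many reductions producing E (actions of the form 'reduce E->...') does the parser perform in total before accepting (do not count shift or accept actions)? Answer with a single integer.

Step 1: shift num. Stack=[num] ptr=1 lookahead=- remaining=[- id + ( id - id ) - num * id $]
Step 2: reduce F->num. Stack=[F] ptr=1 lookahead=- remaining=[- id + ( id - id ) - num * id $]
Step 3: reduce T->F. Stack=[T] ptr=1 lookahead=- remaining=[- id + ( id - id ) - num * id $]
Step 4: reduce E->T. Stack=[E] ptr=1 lookahead=- remaining=[- id + ( id - id ) - num * id $]
Step 5: shift -. Stack=[E -] ptr=2 lookahead=id remaining=[id + ( id - id ) - num * id $]
Step 6: shift id. Stack=[E - id] ptr=3 lookahead=+ remaining=[+ ( id - id ) - num * id $]
Step 7: reduce F->id. Stack=[E - F] ptr=3 lookahead=+ remaining=[+ ( id - id ) - num * id $]
Step 8: reduce T->F. Stack=[E - T] ptr=3 lookahead=+ remaining=[+ ( id - id ) - num * id $]
Step 9: reduce E->E - T. Stack=[E] ptr=3 lookahead=+ remaining=[+ ( id - id ) - num * id $]
Step 10: shift +. Stack=[E +] ptr=4 lookahead=( remaining=[( id - id ) - num * id $]
Step 11: shift (. Stack=[E + (] ptr=5 lookahead=id remaining=[id - id ) - num * id $]
Step 12: shift id. Stack=[E + ( id] ptr=6 lookahead=- remaining=[- id ) - num * id $]
Step 13: reduce F->id. Stack=[E + ( F] ptr=6 lookahead=- remaining=[- id ) - num * id $]
Step 14: reduce T->F. Stack=[E + ( T] ptr=6 lookahead=- remaining=[- id ) - num * id $]
Step 15: reduce E->T. Stack=[E + ( E] ptr=6 lookahead=- remaining=[- id ) - num * id $]
Step 16: shift -. Stack=[E + ( E -] ptr=7 lookahead=id remaining=[id ) - num * id $]
Step 17: shift id. Stack=[E + ( E - id] ptr=8 lookahead=) remaining=[) - num * id $]
Step 18: reduce F->id. Stack=[E + ( E - F] ptr=8 lookahead=) remaining=[) - num * id $]
Step 19: reduce T->F. Stack=[E + ( E - T] ptr=8 lookahead=) remaining=[) - num * id $]
Step 20: reduce E->E - T. Stack=[E + ( E] ptr=8 lookahead=) remaining=[) - num * id $]
Step 21: shift ). Stack=[E + ( E )] ptr=9 lookahead=- remaining=[- num * id $]
Step 22: reduce F->( E ). Stack=[E + F] ptr=9 lookahead=- remaining=[- num * id $]
Step 23: reduce T->F. Stack=[E + T] ptr=9 lookahead=- remaining=[- num * id $]
Step 24: reduce E->E + T. Stack=[E] ptr=9 lookahead=- remaining=[- num * id $]
Step 25: shift -. Stack=[E -] ptr=10 lookahead=num remaining=[num * id $]
Step 26: shift num. Stack=[E - num] ptr=11 lookahead=* remaining=[* id $]
Step 27: reduce F->num. Stack=[E - F] ptr=11 lookahead=* remaining=[* id $]
Step 28: reduce T->F. Stack=[E - T] ptr=11 lookahead=* remaining=[* id $]
Step 29: shift *. Stack=[E - T *] ptr=12 lookahead=id remaining=[id $]
Step 30: shift id. Stack=[E - T * id] ptr=13 lookahead=$ remaining=[$]
Step 31: reduce F->id. Stack=[E - T * F] ptr=13 lookahead=$ remaining=[$]
Step 32: reduce T->T * F. Stack=[E - T] ptr=13 lookahead=$ remaining=[$]
Step 33: reduce E->E - T. Stack=[E] ptr=13 lookahead=$ remaining=[$]
Step 34: accept. Stack=[E] ptr=13 lookahead=$ remaining=[$]

Answer: 6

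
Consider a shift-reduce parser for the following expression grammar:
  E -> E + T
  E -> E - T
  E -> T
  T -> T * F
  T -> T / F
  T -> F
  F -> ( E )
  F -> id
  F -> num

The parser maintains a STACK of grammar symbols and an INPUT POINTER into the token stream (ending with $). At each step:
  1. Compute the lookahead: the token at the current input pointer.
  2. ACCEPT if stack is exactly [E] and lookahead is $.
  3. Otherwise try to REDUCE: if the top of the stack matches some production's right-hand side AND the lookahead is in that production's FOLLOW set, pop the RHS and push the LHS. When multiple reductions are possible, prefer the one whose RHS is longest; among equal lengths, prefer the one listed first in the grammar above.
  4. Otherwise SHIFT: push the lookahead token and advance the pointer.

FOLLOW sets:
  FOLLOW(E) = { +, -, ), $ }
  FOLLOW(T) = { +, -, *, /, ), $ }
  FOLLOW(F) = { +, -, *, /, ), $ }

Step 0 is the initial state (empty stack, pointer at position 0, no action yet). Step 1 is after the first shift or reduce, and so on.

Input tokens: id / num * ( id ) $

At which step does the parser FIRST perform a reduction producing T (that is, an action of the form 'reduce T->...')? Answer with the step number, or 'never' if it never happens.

Step 1: shift id. Stack=[id] ptr=1 lookahead=/ remaining=[/ num * ( id ) $]
Step 2: reduce F->id. Stack=[F] ptr=1 lookahead=/ remaining=[/ num * ( id ) $]
Step 3: reduce T->F. Stack=[T] ptr=1 lookahead=/ remaining=[/ num * ( id ) $]

Answer: 3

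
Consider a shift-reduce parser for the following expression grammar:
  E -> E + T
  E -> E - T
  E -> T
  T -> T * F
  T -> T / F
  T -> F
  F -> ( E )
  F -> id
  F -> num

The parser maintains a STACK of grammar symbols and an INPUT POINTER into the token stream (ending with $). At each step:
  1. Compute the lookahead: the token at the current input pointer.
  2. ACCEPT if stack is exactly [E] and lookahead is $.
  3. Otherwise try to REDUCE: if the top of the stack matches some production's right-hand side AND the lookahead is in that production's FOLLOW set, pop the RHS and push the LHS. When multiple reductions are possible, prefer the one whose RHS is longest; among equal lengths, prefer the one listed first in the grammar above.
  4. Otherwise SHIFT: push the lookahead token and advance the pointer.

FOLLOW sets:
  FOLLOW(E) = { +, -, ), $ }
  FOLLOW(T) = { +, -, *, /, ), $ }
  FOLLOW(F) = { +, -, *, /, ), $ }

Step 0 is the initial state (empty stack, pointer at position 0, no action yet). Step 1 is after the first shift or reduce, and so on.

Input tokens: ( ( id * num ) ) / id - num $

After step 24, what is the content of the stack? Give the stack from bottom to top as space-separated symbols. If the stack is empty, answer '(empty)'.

Answer: E - num

Derivation:
Step 1: shift (. Stack=[(] ptr=1 lookahead=( remaining=[( id * num ) ) / id - num $]
Step 2: shift (. Stack=[( (] ptr=2 lookahead=id remaining=[id * num ) ) / id - num $]
Step 3: shift id. Stack=[( ( id] ptr=3 lookahead=* remaining=[* num ) ) / id - num $]
Step 4: reduce F->id. Stack=[( ( F] ptr=3 lookahead=* remaining=[* num ) ) / id - num $]
Step 5: reduce T->F. Stack=[( ( T] ptr=3 lookahead=* remaining=[* num ) ) / id - num $]
Step 6: shift *. Stack=[( ( T *] ptr=4 lookahead=num remaining=[num ) ) / id - num $]
Step 7: shift num. Stack=[( ( T * num] ptr=5 lookahead=) remaining=[) ) / id - num $]
Step 8: reduce F->num. Stack=[( ( T * F] ptr=5 lookahead=) remaining=[) ) / id - num $]
Step 9: reduce T->T * F. Stack=[( ( T] ptr=5 lookahead=) remaining=[) ) / id - num $]
Step 10: reduce E->T. Stack=[( ( E] ptr=5 lookahead=) remaining=[) ) / id - num $]
Step 11: shift ). Stack=[( ( E )] ptr=6 lookahead=) remaining=[) / id - num $]
Step 12: reduce F->( E ). Stack=[( F] ptr=6 lookahead=) remaining=[) / id - num $]
Step 13: reduce T->F. Stack=[( T] ptr=6 lookahead=) remaining=[) / id - num $]
Step 14: reduce E->T. Stack=[( E] ptr=6 lookahead=) remaining=[) / id - num $]
Step 15: shift ). Stack=[( E )] ptr=7 lookahead=/ remaining=[/ id - num $]
Step 16: reduce F->( E ). Stack=[F] ptr=7 lookahead=/ remaining=[/ id - num $]
Step 17: reduce T->F. Stack=[T] ptr=7 lookahead=/ remaining=[/ id - num $]
Step 18: shift /. Stack=[T /] ptr=8 lookahead=id remaining=[id - num $]
Step 19: shift id. Stack=[T / id] ptr=9 lookahead=- remaining=[- num $]
Step 20: reduce F->id. Stack=[T / F] ptr=9 lookahead=- remaining=[- num $]
Step 21: reduce T->T / F. Stack=[T] ptr=9 lookahead=- remaining=[- num $]
Step 22: reduce E->T. Stack=[E] ptr=9 lookahead=- remaining=[- num $]
Step 23: shift -. Stack=[E -] ptr=10 lookahead=num remaining=[num $]
Step 24: shift num. Stack=[E - num] ptr=11 lookahead=$ remaining=[$]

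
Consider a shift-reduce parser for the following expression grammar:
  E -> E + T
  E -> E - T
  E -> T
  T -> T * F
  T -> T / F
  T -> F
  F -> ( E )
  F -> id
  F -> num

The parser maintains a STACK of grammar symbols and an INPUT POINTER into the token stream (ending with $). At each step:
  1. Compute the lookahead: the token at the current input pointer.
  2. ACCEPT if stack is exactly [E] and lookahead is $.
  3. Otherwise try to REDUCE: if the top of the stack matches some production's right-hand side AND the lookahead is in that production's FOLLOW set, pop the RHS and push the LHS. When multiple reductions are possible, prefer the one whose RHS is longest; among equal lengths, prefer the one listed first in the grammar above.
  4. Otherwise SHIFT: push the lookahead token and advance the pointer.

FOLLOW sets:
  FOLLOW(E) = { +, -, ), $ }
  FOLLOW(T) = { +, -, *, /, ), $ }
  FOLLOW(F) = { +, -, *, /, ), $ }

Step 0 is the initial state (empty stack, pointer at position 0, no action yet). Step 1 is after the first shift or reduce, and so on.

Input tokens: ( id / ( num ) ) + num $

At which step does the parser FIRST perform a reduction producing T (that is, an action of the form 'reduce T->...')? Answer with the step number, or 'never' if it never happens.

Answer: 4

Derivation:
Step 1: shift (. Stack=[(] ptr=1 lookahead=id remaining=[id / ( num ) ) + num $]
Step 2: shift id. Stack=[( id] ptr=2 lookahead=/ remaining=[/ ( num ) ) + num $]
Step 3: reduce F->id. Stack=[( F] ptr=2 lookahead=/ remaining=[/ ( num ) ) + num $]
Step 4: reduce T->F. Stack=[( T] ptr=2 lookahead=/ remaining=[/ ( num ) ) + num $]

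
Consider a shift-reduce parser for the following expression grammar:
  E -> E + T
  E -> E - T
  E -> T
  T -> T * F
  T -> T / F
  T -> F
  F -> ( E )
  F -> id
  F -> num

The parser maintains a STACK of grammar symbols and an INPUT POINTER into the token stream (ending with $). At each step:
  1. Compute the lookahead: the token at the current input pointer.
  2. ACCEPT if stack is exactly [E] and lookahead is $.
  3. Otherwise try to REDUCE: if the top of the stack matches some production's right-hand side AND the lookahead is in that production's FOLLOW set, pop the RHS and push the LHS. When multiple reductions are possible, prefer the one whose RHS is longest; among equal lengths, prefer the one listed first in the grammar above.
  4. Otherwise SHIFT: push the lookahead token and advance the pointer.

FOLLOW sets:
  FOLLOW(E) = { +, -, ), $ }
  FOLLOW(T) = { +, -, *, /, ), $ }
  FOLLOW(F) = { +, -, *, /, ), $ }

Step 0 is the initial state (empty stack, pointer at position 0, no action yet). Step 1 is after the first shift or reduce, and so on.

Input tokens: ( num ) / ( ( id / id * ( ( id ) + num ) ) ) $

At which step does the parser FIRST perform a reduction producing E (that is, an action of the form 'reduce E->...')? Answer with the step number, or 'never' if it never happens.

Answer: 5

Derivation:
Step 1: shift (. Stack=[(] ptr=1 lookahead=num remaining=[num ) / ( ( id / id * ( ( id ) + num ) ) ) $]
Step 2: shift num. Stack=[( num] ptr=2 lookahead=) remaining=[) / ( ( id / id * ( ( id ) + num ) ) ) $]
Step 3: reduce F->num. Stack=[( F] ptr=2 lookahead=) remaining=[) / ( ( id / id * ( ( id ) + num ) ) ) $]
Step 4: reduce T->F. Stack=[( T] ptr=2 lookahead=) remaining=[) / ( ( id / id * ( ( id ) + num ) ) ) $]
Step 5: reduce E->T. Stack=[( E] ptr=2 lookahead=) remaining=[) / ( ( id / id * ( ( id ) + num ) ) ) $]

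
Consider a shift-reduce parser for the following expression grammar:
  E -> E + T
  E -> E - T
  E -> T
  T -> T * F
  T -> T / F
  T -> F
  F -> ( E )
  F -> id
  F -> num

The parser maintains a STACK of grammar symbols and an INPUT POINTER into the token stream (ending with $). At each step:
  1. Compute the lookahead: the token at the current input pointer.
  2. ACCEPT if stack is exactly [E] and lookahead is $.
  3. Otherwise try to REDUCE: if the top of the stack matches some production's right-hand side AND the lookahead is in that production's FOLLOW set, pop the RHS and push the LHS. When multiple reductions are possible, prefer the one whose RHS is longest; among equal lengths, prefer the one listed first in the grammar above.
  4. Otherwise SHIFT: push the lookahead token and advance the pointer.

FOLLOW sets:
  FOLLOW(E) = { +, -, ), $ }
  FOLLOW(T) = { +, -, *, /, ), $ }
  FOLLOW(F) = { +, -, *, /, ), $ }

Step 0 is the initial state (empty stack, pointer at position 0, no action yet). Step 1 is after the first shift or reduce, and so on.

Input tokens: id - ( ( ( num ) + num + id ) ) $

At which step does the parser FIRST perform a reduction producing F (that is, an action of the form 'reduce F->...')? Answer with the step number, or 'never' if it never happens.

Answer: 2

Derivation:
Step 1: shift id. Stack=[id] ptr=1 lookahead=- remaining=[- ( ( ( num ) + num + id ) ) $]
Step 2: reduce F->id. Stack=[F] ptr=1 lookahead=- remaining=[- ( ( ( num ) + num + id ) ) $]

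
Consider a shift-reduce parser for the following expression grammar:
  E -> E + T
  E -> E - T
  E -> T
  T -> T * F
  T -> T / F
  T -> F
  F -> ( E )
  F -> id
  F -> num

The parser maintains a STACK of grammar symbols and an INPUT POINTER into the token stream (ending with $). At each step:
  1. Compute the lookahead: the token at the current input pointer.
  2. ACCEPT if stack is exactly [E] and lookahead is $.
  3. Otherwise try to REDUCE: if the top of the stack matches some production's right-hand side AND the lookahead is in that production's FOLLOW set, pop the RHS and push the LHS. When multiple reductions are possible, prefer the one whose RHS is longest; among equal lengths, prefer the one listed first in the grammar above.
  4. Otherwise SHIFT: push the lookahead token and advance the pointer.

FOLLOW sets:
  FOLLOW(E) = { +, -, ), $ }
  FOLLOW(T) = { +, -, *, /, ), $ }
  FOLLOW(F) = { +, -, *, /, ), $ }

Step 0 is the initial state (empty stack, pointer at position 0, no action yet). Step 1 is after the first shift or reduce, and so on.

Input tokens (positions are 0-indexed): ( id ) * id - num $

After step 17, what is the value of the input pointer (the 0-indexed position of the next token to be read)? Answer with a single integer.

Step 1: shift (. Stack=[(] ptr=1 lookahead=id remaining=[id ) * id - num $]
Step 2: shift id. Stack=[( id] ptr=2 lookahead=) remaining=[) * id - num $]
Step 3: reduce F->id. Stack=[( F] ptr=2 lookahead=) remaining=[) * id - num $]
Step 4: reduce T->F. Stack=[( T] ptr=2 lookahead=) remaining=[) * id - num $]
Step 5: reduce E->T. Stack=[( E] ptr=2 lookahead=) remaining=[) * id - num $]
Step 6: shift ). Stack=[( E )] ptr=3 lookahead=* remaining=[* id - num $]
Step 7: reduce F->( E ). Stack=[F] ptr=3 lookahead=* remaining=[* id - num $]
Step 8: reduce T->F. Stack=[T] ptr=3 lookahead=* remaining=[* id - num $]
Step 9: shift *. Stack=[T *] ptr=4 lookahead=id remaining=[id - num $]
Step 10: shift id. Stack=[T * id] ptr=5 lookahead=- remaining=[- num $]
Step 11: reduce F->id. Stack=[T * F] ptr=5 lookahead=- remaining=[- num $]
Step 12: reduce T->T * F. Stack=[T] ptr=5 lookahead=- remaining=[- num $]
Step 13: reduce E->T. Stack=[E] ptr=5 lookahead=- remaining=[- num $]
Step 14: shift -. Stack=[E -] ptr=6 lookahead=num remaining=[num $]
Step 15: shift num. Stack=[E - num] ptr=7 lookahead=$ remaining=[$]
Step 16: reduce F->num. Stack=[E - F] ptr=7 lookahead=$ remaining=[$]
Step 17: reduce T->F. Stack=[E - T] ptr=7 lookahead=$ remaining=[$]

Answer: 7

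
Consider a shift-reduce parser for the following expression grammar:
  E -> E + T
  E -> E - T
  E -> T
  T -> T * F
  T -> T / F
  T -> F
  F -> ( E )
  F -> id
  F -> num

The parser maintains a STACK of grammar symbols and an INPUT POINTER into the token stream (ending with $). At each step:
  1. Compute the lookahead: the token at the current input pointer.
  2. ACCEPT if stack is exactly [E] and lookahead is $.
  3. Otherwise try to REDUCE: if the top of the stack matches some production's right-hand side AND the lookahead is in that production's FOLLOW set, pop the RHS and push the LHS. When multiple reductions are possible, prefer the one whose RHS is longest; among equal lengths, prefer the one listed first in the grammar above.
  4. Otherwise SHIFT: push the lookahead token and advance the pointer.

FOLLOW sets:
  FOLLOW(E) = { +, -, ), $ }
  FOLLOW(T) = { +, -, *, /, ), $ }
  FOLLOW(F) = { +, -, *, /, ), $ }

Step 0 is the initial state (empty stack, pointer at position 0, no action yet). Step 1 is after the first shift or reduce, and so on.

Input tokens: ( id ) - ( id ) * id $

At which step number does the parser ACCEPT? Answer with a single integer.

Answer: 24

Derivation:
Step 1: shift (. Stack=[(] ptr=1 lookahead=id remaining=[id ) - ( id ) * id $]
Step 2: shift id. Stack=[( id] ptr=2 lookahead=) remaining=[) - ( id ) * id $]
Step 3: reduce F->id. Stack=[( F] ptr=2 lookahead=) remaining=[) - ( id ) * id $]
Step 4: reduce T->F. Stack=[( T] ptr=2 lookahead=) remaining=[) - ( id ) * id $]
Step 5: reduce E->T. Stack=[( E] ptr=2 lookahead=) remaining=[) - ( id ) * id $]
Step 6: shift ). Stack=[( E )] ptr=3 lookahead=- remaining=[- ( id ) * id $]
Step 7: reduce F->( E ). Stack=[F] ptr=3 lookahead=- remaining=[- ( id ) * id $]
Step 8: reduce T->F. Stack=[T] ptr=3 lookahead=- remaining=[- ( id ) * id $]
Step 9: reduce E->T. Stack=[E] ptr=3 lookahead=- remaining=[- ( id ) * id $]
Step 10: shift -. Stack=[E -] ptr=4 lookahead=( remaining=[( id ) * id $]
Step 11: shift (. Stack=[E - (] ptr=5 lookahead=id remaining=[id ) * id $]
Step 12: shift id. Stack=[E - ( id] ptr=6 lookahead=) remaining=[) * id $]
Step 13: reduce F->id. Stack=[E - ( F] ptr=6 lookahead=) remaining=[) * id $]
Step 14: reduce T->F. Stack=[E - ( T] ptr=6 lookahead=) remaining=[) * id $]
Step 15: reduce E->T. Stack=[E - ( E] ptr=6 lookahead=) remaining=[) * id $]
Step 16: shift ). Stack=[E - ( E )] ptr=7 lookahead=* remaining=[* id $]
Step 17: reduce F->( E ). Stack=[E - F] ptr=7 lookahead=* remaining=[* id $]
Step 18: reduce T->F. Stack=[E - T] ptr=7 lookahead=* remaining=[* id $]
Step 19: shift *. Stack=[E - T *] ptr=8 lookahead=id remaining=[id $]
Step 20: shift id. Stack=[E - T * id] ptr=9 lookahead=$ remaining=[$]
Step 21: reduce F->id. Stack=[E - T * F] ptr=9 lookahead=$ remaining=[$]
Step 22: reduce T->T * F. Stack=[E - T] ptr=9 lookahead=$ remaining=[$]
Step 23: reduce E->E - T. Stack=[E] ptr=9 lookahead=$ remaining=[$]
Step 24: accept. Stack=[E] ptr=9 lookahead=$ remaining=[$]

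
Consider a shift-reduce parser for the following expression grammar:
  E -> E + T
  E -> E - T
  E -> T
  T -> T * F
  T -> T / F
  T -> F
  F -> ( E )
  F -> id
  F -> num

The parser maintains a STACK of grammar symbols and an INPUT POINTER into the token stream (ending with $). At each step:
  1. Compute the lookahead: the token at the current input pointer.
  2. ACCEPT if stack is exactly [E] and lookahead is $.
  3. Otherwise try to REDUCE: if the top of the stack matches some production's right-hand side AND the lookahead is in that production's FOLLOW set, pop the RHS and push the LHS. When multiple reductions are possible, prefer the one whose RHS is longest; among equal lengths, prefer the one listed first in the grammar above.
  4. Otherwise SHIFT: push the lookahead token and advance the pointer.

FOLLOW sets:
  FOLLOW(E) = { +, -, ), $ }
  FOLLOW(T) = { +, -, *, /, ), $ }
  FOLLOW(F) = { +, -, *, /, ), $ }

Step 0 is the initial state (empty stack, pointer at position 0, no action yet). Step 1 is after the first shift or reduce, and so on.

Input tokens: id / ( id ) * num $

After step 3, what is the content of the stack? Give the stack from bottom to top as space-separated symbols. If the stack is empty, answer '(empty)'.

Step 1: shift id. Stack=[id] ptr=1 lookahead=/ remaining=[/ ( id ) * num $]
Step 2: reduce F->id. Stack=[F] ptr=1 lookahead=/ remaining=[/ ( id ) * num $]
Step 3: reduce T->F. Stack=[T] ptr=1 lookahead=/ remaining=[/ ( id ) * num $]

Answer: T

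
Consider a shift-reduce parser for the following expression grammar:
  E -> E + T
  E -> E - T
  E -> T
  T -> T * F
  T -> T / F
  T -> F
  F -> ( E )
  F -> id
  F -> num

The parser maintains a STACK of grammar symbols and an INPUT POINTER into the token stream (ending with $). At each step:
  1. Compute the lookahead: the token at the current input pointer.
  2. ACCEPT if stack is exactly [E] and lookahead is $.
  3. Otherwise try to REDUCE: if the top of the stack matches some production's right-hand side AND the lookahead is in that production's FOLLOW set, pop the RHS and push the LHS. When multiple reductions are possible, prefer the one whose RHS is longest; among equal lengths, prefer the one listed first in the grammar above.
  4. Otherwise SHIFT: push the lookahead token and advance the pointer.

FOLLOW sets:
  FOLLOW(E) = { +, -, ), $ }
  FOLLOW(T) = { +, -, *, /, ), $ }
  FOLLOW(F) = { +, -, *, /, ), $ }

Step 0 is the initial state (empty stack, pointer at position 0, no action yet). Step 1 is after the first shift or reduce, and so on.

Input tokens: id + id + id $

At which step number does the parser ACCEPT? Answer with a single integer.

Answer: 15

Derivation:
Step 1: shift id. Stack=[id] ptr=1 lookahead=+ remaining=[+ id + id $]
Step 2: reduce F->id. Stack=[F] ptr=1 lookahead=+ remaining=[+ id + id $]
Step 3: reduce T->F. Stack=[T] ptr=1 lookahead=+ remaining=[+ id + id $]
Step 4: reduce E->T. Stack=[E] ptr=1 lookahead=+ remaining=[+ id + id $]
Step 5: shift +. Stack=[E +] ptr=2 lookahead=id remaining=[id + id $]
Step 6: shift id. Stack=[E + id] ptr=3 lookahead=+ remaining=[+ id $]
Step 7: reduce F->id. Stack=[E + F] ptr=3 lookahead=+ remaining=[+ id $]
Step 8: reduce T->F. Stack=[E + T] ptr=3 lookahead=+ remaining=[+ id $]
Step 9: reduce E->E + T. Stack=[E] ptr=3 lookahead=+ remaining=[+ id $]
Step 10: shift +. Stack=[E +] ptr=4 lookahead=id remaining=[id $]
Step 11: shift id. Stack=[E + id] ptr=5 lookahead=$ remaining=[$]
Step 12: reduce F->id. Stack=[E + F] ptr=5 lookahead=$ remaining=[$]
Step 13: reduce T->F. Stack=[E + T] ptr=5 lookahead=$ remaining=[$]
Step 14: reduce E->E + T. Stack=[E] ptr=5 lookahead=$ remaining=[$]
Step 15: accept. Stack=[E] ptr=5 lookahead=$ remaining=[$]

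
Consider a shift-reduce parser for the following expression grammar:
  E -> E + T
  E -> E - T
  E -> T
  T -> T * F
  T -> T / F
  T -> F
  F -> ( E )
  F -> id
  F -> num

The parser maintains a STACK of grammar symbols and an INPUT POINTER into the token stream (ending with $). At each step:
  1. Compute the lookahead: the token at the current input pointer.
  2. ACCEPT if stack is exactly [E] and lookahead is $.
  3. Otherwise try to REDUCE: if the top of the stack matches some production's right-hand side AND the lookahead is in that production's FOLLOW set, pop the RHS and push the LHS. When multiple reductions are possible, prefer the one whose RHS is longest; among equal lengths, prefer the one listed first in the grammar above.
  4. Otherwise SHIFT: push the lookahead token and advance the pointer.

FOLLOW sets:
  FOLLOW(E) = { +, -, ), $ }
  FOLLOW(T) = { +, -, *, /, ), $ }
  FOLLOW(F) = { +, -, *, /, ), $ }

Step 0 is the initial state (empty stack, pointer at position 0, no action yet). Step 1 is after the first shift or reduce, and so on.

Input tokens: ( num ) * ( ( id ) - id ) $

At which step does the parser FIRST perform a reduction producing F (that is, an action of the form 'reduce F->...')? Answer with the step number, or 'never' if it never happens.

Step 1: shift (. Stack=[(] ptr=1 lookahead=num remaining=[num ) * ( ( id ) - id ) $]
Step 2: shift num. Stack=[( num] ptr=2 lookahead=) remaining=[) * ( ( id ) - id ) $]
Step 3: reduce F->num. Stack=[( F] ptr=2 lookahead=) remaining=[) * ( ( id ) - id ) $]

Answer: 3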